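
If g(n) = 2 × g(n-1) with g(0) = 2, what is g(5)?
Computing step by step:
g(0) = 2
g(1) = 2 × 2 = 4
g(2) = 2 × 4 = 8
g(3) = 2 × 8 = 16
g(4) = 2 × 16 = 32
g(5) = 2 × 32 = 64

64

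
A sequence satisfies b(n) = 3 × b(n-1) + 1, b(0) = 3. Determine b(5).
Computing step by step:
b(0) = 3
b(1) = 3 × 3 + 1 = 10
b(2) = 3 × 10 + 1 = 31
b(3) = 3 × 31 + 1 = 94
b(4) = 3 × 94 + 1 = 283
b(5) = 3 × 283 + 1 = 850

850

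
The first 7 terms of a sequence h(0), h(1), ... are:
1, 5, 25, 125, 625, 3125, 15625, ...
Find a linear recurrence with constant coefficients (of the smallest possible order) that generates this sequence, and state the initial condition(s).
Look for the lowest-order linear relation among consecutive terms.
Observation: each term is 5× the previous.
Check at n=2: 5·5 = 25. ✓

h(n) = 5 × h(n-1), h(0) = 1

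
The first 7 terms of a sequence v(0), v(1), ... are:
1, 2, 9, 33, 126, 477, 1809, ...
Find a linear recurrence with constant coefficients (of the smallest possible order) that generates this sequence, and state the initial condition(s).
Look for the lowest-order linear relation among consecutive terms.
Observation: v(n) - 3·v(n-1) - (3)·v(n-2) = 0 holds for the shown terms, and no order-1 relation v(n) = α·v(n-1) + β fits.
Check at n=3: 3·9 + (3)·2 = 33. ✓

v(n) = 3v(n-1) + 3v(n-2), v(0) = 1, v(1) = 2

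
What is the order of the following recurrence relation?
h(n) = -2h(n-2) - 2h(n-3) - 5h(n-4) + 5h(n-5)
The order is the largest lag k for which h(n-k) appears. Here the deepest term is h(n-5), so the order is 5.

Order 5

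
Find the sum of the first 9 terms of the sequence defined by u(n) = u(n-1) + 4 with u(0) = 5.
Computing the sequence terms: 5, 9, 13, 17, 21, 25, 29, 33, 37
Adding these values together:

189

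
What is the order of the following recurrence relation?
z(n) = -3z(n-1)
The order is the largest lag k for which z(n-k) appears. Here the deepest term is z(n-1), so the order is 1.

Order 1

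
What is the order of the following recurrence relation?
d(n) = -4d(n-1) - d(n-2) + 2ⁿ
The order is the largest lag k for which d(n-k) appears. Here the deepest term is d(n-2) (the 2ⁿ term is non-homogeneous and does not affect the order), so the order is 2.

Order 2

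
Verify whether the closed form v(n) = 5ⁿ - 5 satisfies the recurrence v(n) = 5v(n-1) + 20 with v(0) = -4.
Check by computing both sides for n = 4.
From the recurrence with v(0) = -4:
  v(0) = -4, v(1) = 0, v(2) = 20, v(3) = 120, v(4) = 620
  so the recurrence gives v(4) = 620.
From the proposed closed form v(n) = 5ⁿ - 5:
  v(4) = 620.
Both sides give 620 at n = 4, and the initial condition(s) match, so the closed form is consistent.

Yes, the closed form is correct.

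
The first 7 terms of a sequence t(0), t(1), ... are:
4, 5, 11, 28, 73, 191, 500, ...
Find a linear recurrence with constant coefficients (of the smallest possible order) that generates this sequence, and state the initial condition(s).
Look for the lowest-order linear relation among consecutive terms.
Observation: t(n) - 3·t(n-1) - (-1)·t(n-2) = 0 holds for the shown terms, and no order-1 relation t(n) = α·t(n-1) + β fits.
Check at n=3: 3·11 + (-1)·5 = 28. ✓

t(n) = 3t(n-1) - t(n-2), t(0) = 4, t(1) = 5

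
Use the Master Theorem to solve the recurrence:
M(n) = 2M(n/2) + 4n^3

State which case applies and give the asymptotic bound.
Master Theorem template: M(n) = a·M(n/b) + f(n).
Here: a=2, b=2, f(n)=4n^3
Compute log_b(a) = log_2(2) = 1.
f(n) = 4n^3 = Ω(n^(1+ε)) with ε = 2, and the regularity condition holds (a·f(n/b) = (a/b^3)·f(n) with a/b^3 = 2^-2 < 1). Case 3: M(n) = Θ(f(n)) = Θ(n^3).

Case 3: M(n) = Θ(n^3)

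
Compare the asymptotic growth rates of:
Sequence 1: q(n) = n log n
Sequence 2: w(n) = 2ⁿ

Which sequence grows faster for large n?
Comparing growth rates:
Growth-rate hierarchy: log n ≺ any polynomial ≺ any exponential cⁿ (c>1) ≺ n! ≺ nⁿ.
exponential base 2 dominates polynomial degree 1 (with log factor) asymptotically.

w(n) grows faster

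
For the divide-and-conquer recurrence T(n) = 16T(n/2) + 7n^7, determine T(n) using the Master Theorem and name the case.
Master Theorem template: T(n) = a·T(n/b) + f(n).
Here: a=16, b=2, f(n)=7n^7
Compute log_b(a) = log_2(16) = 4.
f(n) = 7n^7 = Ω(n^(4+ε)) with ε = 3, and the regularity condition holds (a·f(n/b) = (a/b^7)·f(n) with a/b^7 = 2^-3 < 1). Case 3: T(n) = Θ(f(n)) = Θ(n^7).

Case 3: T(n) = Θ(n^7)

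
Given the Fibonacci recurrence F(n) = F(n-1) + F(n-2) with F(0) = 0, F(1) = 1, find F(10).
Computing the sequence terms:
0, 1, 1, 2, 3, 5, 8, 13, 21, 34, 55

55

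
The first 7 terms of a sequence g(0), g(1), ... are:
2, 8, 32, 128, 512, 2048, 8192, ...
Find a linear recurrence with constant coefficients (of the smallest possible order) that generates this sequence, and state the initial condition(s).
Look for the lowest-order linear relation among consecutive terms.
Observation: each term is 4× the previous.
Check at n=2: 4·8 = 32. ✓

g(n) = 4 × g(n-1), g(0) = 2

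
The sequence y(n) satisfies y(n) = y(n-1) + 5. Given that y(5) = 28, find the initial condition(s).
y(5) = y(0) + 5·5, so y(0) = 28 - 25 = 3.

y(0) = 3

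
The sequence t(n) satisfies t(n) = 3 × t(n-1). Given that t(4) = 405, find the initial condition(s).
In general t(n) = 3ⁿ · t(0). At n = 4: t(0) = t(4) / 3^4 = 405 / 81 = 5.

t(0) = 5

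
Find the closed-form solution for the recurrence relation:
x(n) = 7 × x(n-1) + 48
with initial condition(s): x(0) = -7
Recurrence: x(n) = 7 × x(n-1) + 48, initial: x(0) = -7.
Try x(n) = A·7ⁿ + C. Substituting: A·7ⁿ + C = 7(A·7ⁿ⁻¹ + C) + 48 = A·7ⁿ + 7C + 48, so C = 7C + 48, giving C = -8. Then x(0) = A - 8 = -7 gives A = 1.

x(n) = 7ⁿ - 8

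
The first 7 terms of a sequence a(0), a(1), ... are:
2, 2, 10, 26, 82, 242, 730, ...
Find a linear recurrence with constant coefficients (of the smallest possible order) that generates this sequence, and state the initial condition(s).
Look for the lowest-order linear relation among consecutive terms.
Observation: a(n) - 2·a(n-1) - (3)·a(n-2) = 0 holds for the shown terms, and no order-1 relation a(n) = α·a(n-1) + β fits.
Check at n=3: 2·10 + (3)·2 = 26. ✓

a(n) = 2a(n-1) + 3a(n-2), a(0) = 2, a(1) = 2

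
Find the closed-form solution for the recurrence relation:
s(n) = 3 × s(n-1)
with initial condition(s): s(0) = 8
Recurrence: s(n) = 3 × s(n-1), initial: s(0) = 8.
Each term is 3 times the previous, so this is geometric with ratio 3. After n steps: s(n) = s(0)·3ⁿ = 8·3ⁿ.

s(n) = 8·3ⁿ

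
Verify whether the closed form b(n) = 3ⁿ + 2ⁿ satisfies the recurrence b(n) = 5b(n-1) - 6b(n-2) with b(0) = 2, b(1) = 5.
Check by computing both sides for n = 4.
From the recurrence with b(0) = 2, b(1) = 5:
  b(0) = 2, b(1) = 5, b(2) = 13, b(3) = 35, b(4) = 97
  so the recurrence gives b(4) = 97.
From the proposed closed form b(n) = 3ⁿ + 2ⁿ:
  b(4) = 97.
Both sides give 97 at n = 4, and the initial condition(s) match, so the closed form is consistent.

Yes, the closed form is correct.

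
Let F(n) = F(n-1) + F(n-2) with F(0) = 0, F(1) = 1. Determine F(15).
Computing the sequence terms:
0, 1, 1, 2, 3, 5, 8, 13, 21, 34, 55, 89, 144, 233, 377, 610

610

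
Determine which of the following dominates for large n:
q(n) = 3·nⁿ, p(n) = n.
Comparing growth rates:
Growth-rate hierarchy: log n ≺ any polynomial ≺ any exponential cⁿ (c>1) ≺ n! ≺ nⁿ.
super-exponential nⁿ dominates polynomial degree 1 asymptotically.

q(n) grows faster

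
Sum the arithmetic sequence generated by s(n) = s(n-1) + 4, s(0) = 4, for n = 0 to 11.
Computing the sequence terms: 4, 8, 12, 16, 20, 24, 28, 32, 36, 40, 44, 48
Adding these values together:

312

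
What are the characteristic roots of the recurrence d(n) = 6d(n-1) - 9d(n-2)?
Substitute d(n) = rⁿ and divide through by rⁿ⁻²: r² - 6r + 9 = 0
Factor: (r - 3)² = 0, so r = 3 (double root).
General solution: d(n) = (A + Bn)·3ⁿ

Characteristic: r² - 6r + 9 = 0, Roots: r = 3 (double root)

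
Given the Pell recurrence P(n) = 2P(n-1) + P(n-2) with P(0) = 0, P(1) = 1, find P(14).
Computing the sequence terms:
0, 1, 2, 5, 12, 29, 70, 169, 408, 985, 2378, 5741, 13860, 33461, 80782

80782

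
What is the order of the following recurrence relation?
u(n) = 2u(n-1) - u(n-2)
The order is the largest lag k for which u(n-k) appears. Here the deepest term is u(n-2), so the order is 2.

Order 2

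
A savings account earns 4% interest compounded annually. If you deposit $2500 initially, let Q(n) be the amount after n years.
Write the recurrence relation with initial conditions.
Each year the balance grows by 4%, i.e. is multiplied by 1 + 4/100 = 1.04, so Q(n) = 1.04 × Q(n-1). The initial deposit gives Q(0) = 2500.
Unrolling gives the closed form Q(n) = 2500 × (1.04)ⁿ.

Q(n) = 1.04 × Q(n-1), Q(0) = 2500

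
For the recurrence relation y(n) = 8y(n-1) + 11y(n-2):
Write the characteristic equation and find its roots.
Substitute y(n) = rⁿ and divide through by rⁿ⁻²: r² - 8r - 11 = 0
Discriminant: 8² + 4·11 = 108, not a perfect square, so by the quadratic formula r = (8 ± √108)/2.
General solution: y(n) = A·r₁ⁿ + B·r₂ⁿ where r₁,r₂ = (8 ± √108)/2

Characteristic: r² - 8r - 11 = 0, Roots: r = (8 ± √108)/2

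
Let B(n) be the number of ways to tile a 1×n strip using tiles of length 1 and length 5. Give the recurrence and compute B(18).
Condition on the last tile: it has length 1 (leaving a 1×(n-1) strip) or length 5 (leaving a 1×(n-5) strip), so B(n) = B(n-1) + B(n-5) (order-5 linear recurrence).
For 0 ≤ i < 5 only unit tiles fit, so B(i) = 1.
Iterating the recurrence: B(5) = 2, B(6) = 3, B(7) = 4, B(8) = 5, B(9) = 6, B(10) = 8, B(11) = 11, B(12) = 15, B(13) = 20, B(14) = 26, B(15) = 34, B(16) = 45, B(17) = 60, B(18) = 80.

B(n) = B(n-1) + B(n-5), with B(i) = 1 for 0 ≤ i < 5; B(18) = 80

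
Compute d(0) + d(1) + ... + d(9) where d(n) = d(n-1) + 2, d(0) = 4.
Computing the sequence terms: 4, 6, 8, 10, 12, 14, 16, 18, 20, 22
Adding these values together:

130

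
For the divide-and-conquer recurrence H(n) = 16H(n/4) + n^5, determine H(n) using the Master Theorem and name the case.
Master Theorem template: H(n) = a·H(n/b) + f(n).
Here: a=16, b=4, f(n)=n^5
Compute log_b(a) = log_4(16) = 2.
f(n) = n^5 = Ω(n^(2+ε)) with ε = 3, and the regularity condition holds (a·f(n/b) = (a/b^5)·f(n) with a/b^5 = 4^-3 < 1). Case 3: H(n) = Θ(f(n)) = Θ(n^5).

Case 3: H(n) = Θ(n^5)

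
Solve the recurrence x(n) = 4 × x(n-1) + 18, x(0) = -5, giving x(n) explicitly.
Recurrence: x(n) = 4 × x(n-1) + 18, initial: x(0) = -5.
Try x(n) = A·4ⁿ + C. Substituting: A·4ⁿ + C = 4(A·4ⁿ⁻¹ + C) + 18 = A·4ⁿ + 4C + 18, so C = 4C + 18, giving C = -6. Then x(0) = A - 6 = -5 gives A = 1.

x(n) = 4ⁿ - 6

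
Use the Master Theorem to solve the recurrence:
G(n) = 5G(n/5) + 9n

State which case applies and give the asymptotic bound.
Master Theorem template: G(n) = a·G(n/b) + f(n).
Here: a=5, b=5, f(n)=9n
Compute log_b(a) = log_5(5) = 1.
f(n) = 9n = Θ(n). Case 2: G(n) = Θ(n log n).

Case 2: G(n) = Θ(n log n)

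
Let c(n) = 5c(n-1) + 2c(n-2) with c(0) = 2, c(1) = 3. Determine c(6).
Computing the sequence terms:
2, 3, 19, 101, 543, 2917, 15671

15671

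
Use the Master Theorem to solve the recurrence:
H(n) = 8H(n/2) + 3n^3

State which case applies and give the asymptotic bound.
Master Theorem template: H(n) = a·H(n/b) + f(n).
Here: a=8, b=2, f(n)=3n^3
Compute log_b(a) = log_2(8) = 3.
f(n) = 3n^3 = Θ(n^3). Case 2: H(n) = Θ(n^3 log n).

Case 2: H(n) = Θ(n^3 log n)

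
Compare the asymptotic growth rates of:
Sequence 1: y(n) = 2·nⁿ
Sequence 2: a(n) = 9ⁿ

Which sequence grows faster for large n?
Comparing growth rates:
Growth-rate hierarchy: log n ≺ any polynomial ≺ any exponential cⁿ (c>1) ≺ n! ≺ nⁿ.
super-exponential nⁿ dominates exponential base 9 asymptotically.

y(n) grows faster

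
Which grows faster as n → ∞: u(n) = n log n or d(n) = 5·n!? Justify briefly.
Comparing growth rates:
Growth-rate hierarchy: log n ≺ any polynomial ≺ any exponential cⁿ (c>1) ≺ n! ≺ nⁿ.
factorial dominates polynomial degree 1 (with log factor) asymptotically.

d(n) grows faster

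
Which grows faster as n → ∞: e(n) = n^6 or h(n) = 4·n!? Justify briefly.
Comparing growth rates:
Growth-rate hierarchy: log n ≺ any polynomial ≺ any exponential cⁿ (c>1) ≺ n! ≺ nⁿ.
factorial dominates polynomial degree 6 asymptotically.

h(n) grows faster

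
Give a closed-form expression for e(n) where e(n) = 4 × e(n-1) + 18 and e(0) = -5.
Recurrence: e(n) = 4 × e(n-1) + 18, initial: e(0) = -5.
Try e(n) = A·4ⁿ + C. Substituting: A·4ⁿ + C = 4(A·4ⁿ⁻¹ + C) + 18 = A·4ⁿ + 4C + 18, so C = 4C + 18, giving C = -6. Then e(0) = A - 6 = -5 gives A = 1.

e(n) = 4ⁿ - 6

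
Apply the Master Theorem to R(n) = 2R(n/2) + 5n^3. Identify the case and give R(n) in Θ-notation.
Master Theorem template: R(n) = a·R(n/b) + f(n).
Here: a=2, b=2, f(n)=5n^3
Compute log_b(a) = log_2(2) = 1.
f(n) = 5n^3 = Ω(n^(1+ε)) with ε = 2, and the regularity condition holds (a·f(n/b) = (a/b^3)·f(n) with a/b^3 = 2^-2 < 1). Case 3: R(n) = Θ(f(n)) = Θ(n^3).

Case 3: R(n) = Θ(n^3)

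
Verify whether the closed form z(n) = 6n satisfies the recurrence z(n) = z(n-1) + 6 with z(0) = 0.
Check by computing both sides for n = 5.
From the recurrence with z(0) = 0:
  z(0) = 0, z(1) = 6, z(2) = 12, z(3) = 18, z(4) = 24, z(5) = 30
  so the recurrence gives z(5) = 30.
From the proposed closed form z(n) = 6n:
  z(5) = 30.
Both sides give 30 at n = 5, and the initial condition(s) match, so the closed form is consistent.

Yes, the closed form is correct.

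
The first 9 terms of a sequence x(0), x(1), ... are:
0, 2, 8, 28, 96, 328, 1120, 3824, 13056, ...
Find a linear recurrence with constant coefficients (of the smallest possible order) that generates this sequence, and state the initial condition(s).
Look for the lowest-order linear relation among consecutive terms.
Observation: x(n) - 4·x(n-1) - (-2)·x(n-2) = 0 holds for the shown terms, and no order-1 relation x(n) = α·x(n-1) + β fits.
Check at n=3: 4·8 + (-2)·2 = 28. ✓

x(n) = 4x(n-1) - 2x(n-2), x(0) = 0, x(1) = 2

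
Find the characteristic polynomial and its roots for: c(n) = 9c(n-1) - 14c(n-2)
Substitute c(n) = rⁿ and divide through by rⁿ⁻²: r² - 9r + 14 = 0
Factor: (r - 7)(r - 2) = 0, so r = 7, 2.
General solution: c(n) = A·7ⁿ + B·2ⁿ

Characteristic: r² - 9r + 14 = 0, Roots: r = 7, 2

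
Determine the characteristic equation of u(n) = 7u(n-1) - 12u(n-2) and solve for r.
Substitute u(n) = rⁿ and divide through by rⁿ⁻²: r² - 7r + 12 = 0
Factor: (r - 4)(r - 3) = 0, so r = 4, 3.
General solution: u(n) = A·4ⁿ + B·3ⁿ

Characteristic: r² - 7r + 12 = 0, Roots: r = 4, 3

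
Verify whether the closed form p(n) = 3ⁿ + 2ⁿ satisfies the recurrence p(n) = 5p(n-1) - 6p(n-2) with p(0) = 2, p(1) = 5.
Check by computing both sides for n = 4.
From the recurrence with p(0) = 2, p(1) = 5:
  p(0) = 2, p(1) = 5, p(2) = 13, p(3) = 35, p(4) = 97
  so the recurrence gives p(4) = 97.
From the proposed closed form p(n) = 3ⁿ + 2ⁿ:
  p(4) = 97.
Both sides give 97 at n = 4, and the initial condition(s) match, so the closed form is consistent.

Yes, the closed form is correct.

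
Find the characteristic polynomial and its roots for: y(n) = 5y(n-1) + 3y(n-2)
Substitute y(n) = rⁿ and divide through by rⁿ⁻²: r² - 5r - 3 = 0
Discriminant: 5² + 4·3 = 37, not a perfect square, so by the quadratic formula r = (5 ± √37)/2.
General solution: y(n) = A·r₁ⁿ + B·r₂ⁿ where r₁,r₂ = (5 ± √37)/2

Characteristic: r² - 5r - 3 = 0, Roots: r = (5 ± √37)/2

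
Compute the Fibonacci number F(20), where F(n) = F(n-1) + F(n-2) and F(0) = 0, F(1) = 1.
Computing the sequence terms:
0, 1, 1, 2, 3, 5, 8, 13, 21, 34, 55, 89, 144, 233, 377, 610, 987, 1597, 2584, 4181, 6765

6765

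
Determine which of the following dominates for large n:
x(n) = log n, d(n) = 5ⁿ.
Comparing growth rates:
Growth-rate hierarchy: log n ≺ any polynomial ≺ any exponential cⁿ (c>1) ≺ n! ≺ nⁿ.
exponential base 5 dominates logarithmic asymptotically.

d(n) grows faster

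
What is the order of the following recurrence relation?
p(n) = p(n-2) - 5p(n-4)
The order is the largest lag k for which p(n-k) appears. Here the deepest term is p(n-4), so the order is 4.

Order 4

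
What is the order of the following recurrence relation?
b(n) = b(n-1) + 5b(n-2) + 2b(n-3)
The order is the largest lag k for which b(n-k) appears. Here the deepest term is b(n-3), so the order is 3.

Order 3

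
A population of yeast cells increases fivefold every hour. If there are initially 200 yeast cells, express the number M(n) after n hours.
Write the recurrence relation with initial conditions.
Each hour multiplies the count by 5, so the count after n hours depends only on the count after n-1 hours: M(n) = 5 × M(n-1). The starting count gives M(0) = 200.
Unrolling n times gives the closed form M(n) = 200 × 5ⁿ.

M(n) = 5 × M(n-1), M(0) = 200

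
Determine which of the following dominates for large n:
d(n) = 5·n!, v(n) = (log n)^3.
Comparing growth rates:
Growth-rate hierarchy: log n ≺ any polynomial ≺ any exponential cⁿ (c>1) ≺ n! ≺ nⁿ.
factorial dominates polylogarithmic (log n)^3 asymptotically.

d(n) grows faster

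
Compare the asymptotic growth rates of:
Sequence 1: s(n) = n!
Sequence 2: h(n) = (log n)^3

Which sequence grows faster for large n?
Comparing growth rates:
Growth-rate hierarchy: log n ≺ any polynomial ≺ any exponential cⁿ (c>1) ≺ n! ≺ nⁿ.
factorial dominates polylogarithmic (log n)^3 asymptotically.

s(n) grows faster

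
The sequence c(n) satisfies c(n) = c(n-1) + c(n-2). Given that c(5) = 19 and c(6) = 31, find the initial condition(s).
Work backwards using c(k) = c(k+2) - c(k+1):
c(4) = c(6) - c(5) = 31 - 19 = 12
c(3) = c(5) - c(4) = 19 - 12 = 7
c(2) = c(4) - c(3) = 12 - 7 = 5
c(1) = c(3) - c(2) = 7 - 5 = 2
c(0) = c(2) - c(1) = 5 - 2 = 3

c(0) = 3, c(1) = 2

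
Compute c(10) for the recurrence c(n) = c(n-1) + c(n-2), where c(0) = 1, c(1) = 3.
Computing the sequence terms:
1, 3, 4, 7, 11, 18, 29, 47, 76, 123, 199

199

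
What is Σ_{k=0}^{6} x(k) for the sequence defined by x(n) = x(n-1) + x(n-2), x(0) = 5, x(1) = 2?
Computing the sequence terms: 5, 2, 7, 9, 16, 25, 41
Adding these values together:

105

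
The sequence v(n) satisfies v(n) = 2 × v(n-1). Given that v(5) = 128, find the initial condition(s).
In general v(n) = 2ⁿ · v(0). At n = 5: v(0) = v(5) / 2^5 = 128 / 32 = 4.

v(0) = 4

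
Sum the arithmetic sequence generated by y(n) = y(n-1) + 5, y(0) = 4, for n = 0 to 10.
Computing the sequence terms: 4, 9, 14, 19, 24, 29, 34, 39, 44, 49, 54
Adding these values together:

319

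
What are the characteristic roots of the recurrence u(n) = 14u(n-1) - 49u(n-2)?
Substitute u(n) = rⁿ and divide through by rⁿ⁻²: r² - 14r + 49 = 0
Factor: (r - 7)² = 0, so r = 7 (double root).
General solution: u(n) = (A + Bn)·7ⁿ

Characteristic: r² - 14r + 49 = 0, Roots: r = 7 (double root)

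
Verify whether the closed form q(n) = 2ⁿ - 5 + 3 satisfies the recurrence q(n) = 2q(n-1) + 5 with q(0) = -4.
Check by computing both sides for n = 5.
From the recurrence with q(0) = -4:
  q(0) = -4, q(1) = -3, q(2) = -1, q(3) = 3, q(4) = 11, q(5) = 27
  so the recurrence gives q(5) = 27.
From the proposed closed form q(n) = 2ⁿ - 5 + 3:
  q(5) = 30.
The recurrence gives 27 but the closed form gives 30, so the closed form does not satisfy the recurrence.

No, the closed form is incorrect.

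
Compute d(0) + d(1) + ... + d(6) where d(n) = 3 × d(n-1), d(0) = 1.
Computing the sequence terms: 1, 3, 9, 27, 81, 243, 729
Adding these values together:

1093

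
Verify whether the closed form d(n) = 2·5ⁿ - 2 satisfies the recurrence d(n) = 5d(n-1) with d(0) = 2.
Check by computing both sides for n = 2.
From the recurrence with d(0) = 2:
  d(0) = 2, d(1) = 10, d(2) = 50
  so the recurrence gives d(2) = 50.
From the proposed closed form d(n) = 2·5ⁿ - 2:
  d(2) = 48.
The recurrence gives 50 but the closed form gives 48, so the closed form does not satisfy the recurrence.

No, the closed form is incorrect.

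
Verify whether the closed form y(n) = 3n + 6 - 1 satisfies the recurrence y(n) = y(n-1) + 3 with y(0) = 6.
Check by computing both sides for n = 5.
From the recurrence with y(0) = 6:
  y(0) = 6, y(1) = 9, y(2) = 12, y(3) = 15, y(4) = 18, y(5) = 21
  so the recurrence gives y(5) = 21.
From the proposed closed form y(n) = 3n + 6 - 1:
  y(5) = 20.
The recurrence gives 21 but the closed form gives 20, so the closed form does not satisfy the recurrence.

No, the closed form is incorrect.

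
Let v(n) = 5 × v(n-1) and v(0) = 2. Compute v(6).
Computing step by step:
v(0) = 2
v(1) = 5 × 2 = 10
v(2) = 5 × 10 = 50
v(3) = 5 × 50 = 250
v(4) = 5 × 250 = 1250
v(5) = 5 × 1250 = 6250
v(6) = 5 × 6250 = 31250

31250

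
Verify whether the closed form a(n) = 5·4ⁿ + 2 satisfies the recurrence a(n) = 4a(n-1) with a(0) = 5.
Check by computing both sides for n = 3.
From the recurrence with a(0) = 5:
  a(0) = 5, a(1) = 20, a(2) = 80, a(3) = 320
  so the recurrence gives a(3) = 320.
From the proposed closed form a(n) = 5·4ⁿ + 2:
  a(3) = 322.
The recurrence gives 320 but the closed form gives 322, so the closed form does not satisfy the recurrence.

No, the closed form is incorrect.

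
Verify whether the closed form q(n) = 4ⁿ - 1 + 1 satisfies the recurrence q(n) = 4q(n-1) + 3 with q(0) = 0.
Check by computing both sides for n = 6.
From the recurrence with q(0) = 0:
  q(0) = 0, q(1) = 3, q(2) = 15, q(3) = 63, q(4) = 255, q(5) = 1023, q(6) = 4095
  so the recurrence gives q(6) = 4095.
From the proposed closed form q(n) = 4ⁿ - 1 + 1:
  q(6) = 4096.
The recurrence gives 4095 but the closed form gives 4096, so the closed form does not satisfy the recurrence.

No, the closed form is incorrect.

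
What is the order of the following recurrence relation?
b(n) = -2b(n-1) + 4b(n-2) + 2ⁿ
The order is the largest lag k for which b(n-k) appears. Here the deepest term is b(n-2) (the 2ⁿ term is non-homogeneous and does not affect the order), so the order is 2.

Order 2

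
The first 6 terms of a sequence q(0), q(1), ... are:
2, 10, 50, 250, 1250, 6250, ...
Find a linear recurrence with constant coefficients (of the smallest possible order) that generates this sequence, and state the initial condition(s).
Look for the lowest-order linear relation among consecutive terms.
Observation: each term is 5× the previous.
Check at n=2: 5·10 = 50. ✓

q(n) = 5 × q(n-1), q(0) = 2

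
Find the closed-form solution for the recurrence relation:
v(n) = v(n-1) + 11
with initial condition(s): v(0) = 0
Recurrence: v(n) = v(n-1) + 11, initial: v(0) = 0.
Each step adds 11, so v(n) = v(0) + 11n = 11n.

v(n) = 11n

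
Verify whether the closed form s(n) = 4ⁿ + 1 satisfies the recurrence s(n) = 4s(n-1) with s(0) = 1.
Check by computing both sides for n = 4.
From the recurrence with s(0) = 1:
  s(0) = 1, s(1) = 4, s(2) = 16, s(3) = 64, s(4) = 256
  so the recurrence gives s(4) = 256.
From the proposed closed form s(n) = 4ⁿ + 1:
  s(4) = 257.
The recurrence gives 256 but the closed form gives 257, so the closed form does not satisfy the recurrence.

No, the closed form is incorrect.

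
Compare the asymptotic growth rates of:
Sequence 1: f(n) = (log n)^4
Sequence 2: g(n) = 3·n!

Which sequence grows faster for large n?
Comparing growth rates:
Growth-rate hierarchy: log n ≺ any polynomial ≺ any exponential cⁿ (c>1) ≺ n! ≺ nⁿ.
factorial dominates polylogarithmic (log n)^4 asymptotically.

g(n) grows faster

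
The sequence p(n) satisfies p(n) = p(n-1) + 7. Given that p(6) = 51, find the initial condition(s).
p(6) = p(0) + 6·7, so p(0) = 51 - 42 = 9.

p(0) = 9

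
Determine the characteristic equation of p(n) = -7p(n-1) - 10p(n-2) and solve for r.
Substitute p(n) = rⁿ and divide through by rⁿ⁻²: r² + 7r + 10 = 0
Factor: (r + 2)(r + 5) = 0, so r = -2, -5.
General solution: p(n) = A·(-2)ⁿ + B·(-5)ⁿ

Characteristic: r² + 7r + 10 = 0, Roots: r = -2, -5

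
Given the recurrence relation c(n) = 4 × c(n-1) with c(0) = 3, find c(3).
Computing step by step:
c(0) = 3
c(1) = 4 × 3 = 12
c(2) = 4 × 12 = 48
c(3) = 4 × 48 = 192

192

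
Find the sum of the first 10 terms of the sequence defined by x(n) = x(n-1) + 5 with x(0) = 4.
Computing the sequence terms: 4, 9, 14, 19, 24, 29, 34, 39, 44, 49
Adding these values together:

265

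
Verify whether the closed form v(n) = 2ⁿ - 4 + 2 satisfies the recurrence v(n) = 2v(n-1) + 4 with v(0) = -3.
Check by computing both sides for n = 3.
From the recurrence with v(0) = -3:
  v(0) = -3, v(1) = -2, v(2) = 0, v(3) = 4
  so the recurrence gives v(3) = 4.
From the proposed closed form v(n) = 2ⁿ - 4 + 2:
  v(3) = 6.
The recurrence gives 4 but the closed form gives 6, so the closed form does not satisfy the recurrence.

No, the closed form is incorrect.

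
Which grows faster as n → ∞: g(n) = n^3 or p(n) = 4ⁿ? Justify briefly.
Comparing growth rates:
Growth-rate hierarchy: log n ≺ any polynomial ≺ any exponential cⁿ (c>1) ≺ n! ≺ nⁿ.
exponential base 4 dominates polynomial degree 3 asymptotically.

p(n) grows faster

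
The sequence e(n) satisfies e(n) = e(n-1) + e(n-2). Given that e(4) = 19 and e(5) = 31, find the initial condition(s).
Work backwards using e(k) = e(k+2) - e(k+1):
e(3) = e(5) - e(4) = 31 - 19 = 12
e(2) = e(4) - e(3) = 19 - 12 = 7
e(1) = e(3) - e(2) = 12 - 7 = 5
e(0) = e(2) - e(1) = 7 - 5 = 2

e(0) = 2, e(1) = 5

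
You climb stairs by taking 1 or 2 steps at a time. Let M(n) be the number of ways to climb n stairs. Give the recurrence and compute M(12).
Condition on the size of the last step (1 to 2): before it there were n-1, …, n-2 stairs climbed, and these cases are disjoint, so M(n) = M(n-1) + M(n-2) (Fibonacci-type sequence).
Initial conditions by direct count (compositions of i into parts ≤ 2): M(1) = 1; M(2) = 2.
Iterating the recurrence: M(3) = 3, M(4) = 5, M(5) = 8, M(6) = 13, M(7) = 21, M(8) = 34, M(9) = 55, M(10) = 89, M(11) = 144, M(12) = 233.

M(n) = M(n-1) + M(n-2), M(1) = 1, M(2) = 2; M(12) = 233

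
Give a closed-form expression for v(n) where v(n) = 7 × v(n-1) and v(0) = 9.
Recurrence: v(n) = 7 × v(n-1), initial: v(0) = 9.
Each term is 7 times the previous, so this is geometric with ratio 7. After n steps: v(n) = v(0)·7ⁿ = 9·7ⁿ.

v(n) = 9·7ⁿ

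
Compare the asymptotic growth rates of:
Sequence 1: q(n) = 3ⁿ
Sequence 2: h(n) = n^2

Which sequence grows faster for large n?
Comparing growth rates:
Growth-rate hierarchy: log n ≺ any polynomial ≺ any exponential cⁿ (c>1) ≺ n! ≺ nⁿ.
exponential base 3 dominates polynomial degree 2 asymptotically.

q(n) grows faster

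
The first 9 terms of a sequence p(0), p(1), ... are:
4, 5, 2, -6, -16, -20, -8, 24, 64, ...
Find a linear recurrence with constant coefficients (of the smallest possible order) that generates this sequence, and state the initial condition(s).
Look for the lowest-order linear relation among consecutive terms.
Observation: p(n) - 2·p(n-1) - (-2)·p(n-2) = 0 holds for the shown terms, and no order-1 relation p(n) = α·p(n-1) + β fits.
Check at n=3: 2·2 + (-2)·5 = -6. ✓

p(n) = 2p(n-1) - 2p(n-2), p(0) = 4, p(1) = 5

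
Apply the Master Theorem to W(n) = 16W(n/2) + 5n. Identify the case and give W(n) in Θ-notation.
Master Theorem template: W(n) = a·W(n/b) + f(n).
Here: a=16, b=2, f(n)=5n
Compute log_b(a) = log_2(16) = 4.
f(n) = 5n = O(n^(4-ε)) with ε = 3. Case 1: W(n) = Θ(n^log_b(a)) = Θ(n^4).

Case 1: W(n) = Θ(n^4)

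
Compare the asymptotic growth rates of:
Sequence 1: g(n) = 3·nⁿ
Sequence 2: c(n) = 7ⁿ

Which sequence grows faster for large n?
Comparing growth rates:
Growth-rate hierarchy: log n ≺ any polynomial ≺ any exponential cⁿ (c>1) ≺ n! ≺ nⁿ.
super-exponential nⁿ dominates exponential base 7 asymptotically.

g(n) grows faster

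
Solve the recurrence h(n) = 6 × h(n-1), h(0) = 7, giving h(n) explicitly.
Recurrence: h(n) = 6 × h(n-1), initial: h(0) = 7.
Each term is 6 times the previous, so this is geometric with ratio 6. After n steps: h(n) = h(0)·6ⁿ = 7·6ⁿ.

h(n) = 7·6ⁿ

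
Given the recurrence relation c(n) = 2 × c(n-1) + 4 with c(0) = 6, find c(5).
Computing step by step:
c(0) = 6
c(1) = 2 × 6 + 4 = 16
c(2) = 2 × 16 + 4 = 36
c(3) = 2 × 36 + 4 = 76
c(4) = 2 × 76 + 4 = 156
c(5) = 2 × 156 + 4 = 316

316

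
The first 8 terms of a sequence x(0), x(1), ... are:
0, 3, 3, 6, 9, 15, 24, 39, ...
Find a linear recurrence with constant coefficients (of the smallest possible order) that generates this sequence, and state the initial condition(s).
Look for the lowest-order linear relation among consecutive terms.
Observation: x(n) - 1·x(n-1) - (1)·x(n-2) = 0 holds for the shown terms, and no order-1 relation x(n) = α·x(n-1) + β fits.
Check at n=3: 1·3 + (1)·3 = 6. ✓

x(n) = x(n-1) + x(n-2), x(0) = 0, x(1) = 3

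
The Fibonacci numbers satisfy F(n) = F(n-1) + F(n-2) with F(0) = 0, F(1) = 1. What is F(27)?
Computing the sequence terms:
0, 1, 1, 2, 3, 5, 8, 13, 21, 34, 55, 89, 144, 233, 377, 610, 987, 1597, 2584, 4181, 6765, 10946, 17711, 28657, 46368, 75025, 121393, 196418

196418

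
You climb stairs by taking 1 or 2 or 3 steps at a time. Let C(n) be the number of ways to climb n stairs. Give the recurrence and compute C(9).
Condition on the size of the last step (1 to 3): before it there were n-1, …, n-3 stairs climbed, and these cases are disjoint, so C(n) = C(n-1) + C(n-2) + C(n-3) (order-3 linear recurrence).
Initial conditions by direct count (compositions of i into parts ≤ 3): C(1) = 1; C(2) = 2; C(3) = 4.
Iterating the recurrence: C(4) = 7, C(5) = 13, C(6) = 24, C(7) = 44, C(8) = 81, C(9) = 149.

C(n) = C(n-1) + C(n-2) + C(n-3), C(1) = 1, C(2) = 2, C(3) = 4; C(9) = 149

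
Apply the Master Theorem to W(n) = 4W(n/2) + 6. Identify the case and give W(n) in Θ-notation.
Master Theorem template: W(n) = a·W(n/b) + f(n).
Here: a=4, b=2, f(n)=6
Compute log_b(a) = log_2(4) = 2.
f(n) = 6 = O(n^(2-ε)) with ε = 2. Case 1: W(n) = Θ(n^log_b(a)) = Θ(n^2).

Case 1: W(n) = Θ(n^2)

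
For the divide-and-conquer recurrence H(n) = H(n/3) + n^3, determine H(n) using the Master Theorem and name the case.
Master Theorem template: H(n) = a·H(n/b) + f(n).
Here: a=1, b=3, f(n)=n^3
Compute log_b(a) = log_3(1) = 0.
f(n) = n^3 = Ω(n^(0+ε)) with ε = 3, and the regularity condition holds (a·f(n/b) = (a/b^3)·f(n) with a/b^3 = 3^-3 < 1). Case 3: H(n) = Θ(f(n)) = Θ(n^3).

Case 3: H(n) = Θ(n^3)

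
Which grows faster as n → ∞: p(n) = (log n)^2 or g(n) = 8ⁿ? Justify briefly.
Comparing growth rates:
Growth-rate hierarchy: log n ≺ any polynomial ≺ any exponential cⁿ (c>1) ≺ n! ≺ nⁿ.
exponential base 8 dominates polylogarithmic (log n)^2 asymptotically.

g(n) grows faster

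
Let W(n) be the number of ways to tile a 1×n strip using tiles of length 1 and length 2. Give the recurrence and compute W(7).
Condition on the last tile: it has length 1 (leaving a 1×(n-1) strip) or length 2 (leaving a 1×(n-2) strip), so W(n) = W(n-1) + W(n-2) (order-2 linear recurrence).
For 0 ≤ i < 2 only unit tiles fit, so W(i) = 1.
Iterating the recurrence: W(2) = 2, W(3) = 3, W(4) = 5, W(5) = 8, W(6) = 13, W(7) = 21.

W(n) = W(n-1) + W(n-2), with W(i) = 1 for 0 ≤ i < 2; W(7) = 21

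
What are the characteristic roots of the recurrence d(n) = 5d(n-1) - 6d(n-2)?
Substitute d(n) = rⁿ and divide through by rⁿ⁻²: r² - 5r + 6 = 0
Factor: (r - 3)(r - 2) = 0, so r = 3, 2.
General solution: d(n) = A·3ⁿ + B·2ⁿ

Characteristic: r² - 5r + 6 = 0, Roots: r = 3, 2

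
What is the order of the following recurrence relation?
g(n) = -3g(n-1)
The order is the largest lag k for which g(n-k) appears. Here the deepest term is g(n-1), so the order is 1.

Order 1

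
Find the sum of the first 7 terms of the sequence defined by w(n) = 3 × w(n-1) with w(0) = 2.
Computing the sequence terms: 2, 6, 18, 54, 162, 486, 1458
Adding these values together:

2186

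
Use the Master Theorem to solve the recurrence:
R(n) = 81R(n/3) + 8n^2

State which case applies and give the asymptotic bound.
Master Theorem template: R(n) = a·R(n/b) + f(n).
Here: a=81, b=3, f(n)=8n^2
Compute log_b(a) = log_3(81) = 4.
f(n) = 8n^2 = O(n^(4-ε)) with ε = 2. Case 1: R(n) = Θ(n^log_b(a)) = Θ(n^4).

Case 1: R(n) = Θ(n^4)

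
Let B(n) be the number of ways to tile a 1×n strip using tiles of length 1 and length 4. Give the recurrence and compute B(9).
Condition on the last tile: it has length 1 (leaving a 1×(n-1) strip) or length 4 (leaving a 1×(n-4) strip), so B(n) = B(n-1) + B(n-4) (order-4 linear recurrence).
For 0 ≤ i < 4 only unit tiles fit, so B(i) = 1.
Iterating the recurrence: B(4) = 2, B(5) = 3, B(6) = 4, B(7) = 5, B(8) = 7, B(9) = 10.

B(n) = B(n-1) + B(n-4), with B(i) = 1 for 0 ≤ i < 4; B(9) = 10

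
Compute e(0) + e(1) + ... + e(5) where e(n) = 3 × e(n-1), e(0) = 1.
Computing the sequence terms: 1, 3, 9, 27, 81, 243
Adding these values together:

364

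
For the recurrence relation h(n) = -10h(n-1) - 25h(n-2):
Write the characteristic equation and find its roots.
Substitute h(n) = rⁿ and divide through by rⁿ⁻²: r² + 10r + 25 = 0
Factor: (r + 5)² = 0, so r = -5 (double root).
General solution: h(n) = (A + Bn)·(-5)ⁿ

Characteristic: r² + 10r + 25 = 0, Roots: r = -5 (double root)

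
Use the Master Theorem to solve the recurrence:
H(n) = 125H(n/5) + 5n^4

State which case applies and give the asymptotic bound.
Master Theorem template: H(n) = a·H(n/b) + f(n).
Here: a=125, b=5, f(n)=5n^4
Compute log_b(a) = log_5(125) = 3.
f(n) = 5n^4 = Ω(n^(3+ε)) with ε = 1, and the regularity condition holds (a·f(n/b) = (a/b^4)·f(n) with a/b^4 = 5^-1 < 1). Case 3: H(n) = Θ(f(n)) = Θ(n^4).

Case 3: H(n) = Θ(n^4)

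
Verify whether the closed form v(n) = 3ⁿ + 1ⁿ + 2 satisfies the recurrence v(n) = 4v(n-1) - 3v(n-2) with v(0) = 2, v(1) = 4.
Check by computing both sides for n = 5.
From the recurrence with v(0) = 2, v(1) = 4:
  v(0) = 2, v(1) = 4, v(2) = 10, v(3) = 28, v(4) = 82, v(5) = 244
  so the recurrence gives v(5) = 244.
From the proposed closed form v(n) = 3ⁿ + 1ⁿ + 2:
  v(5) = 246.
The recurrence gives 244 but the closed form gives 246, so the closed form does not satisfy the recurrence.

No, the closed form is incorrect.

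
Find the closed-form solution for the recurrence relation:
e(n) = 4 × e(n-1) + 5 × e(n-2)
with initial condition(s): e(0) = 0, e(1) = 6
Recurrence: e(n) = 4 × e(n-1) + 5 × e(n-2), initial: e(0) = 0, e(1) = 6.
Characteristic equation: r² - 4r - 5 = 0, which factors as (r - 5)(r + 1) = 0, so r = 5, -1. General solution e(n) = A·5ⁿ + B·(-1)ⁿ. From e(0) = 0: A + B = 0. From e(1) = 6: 5A - 1B = 6. Solving gives A = 1, B = -1.

e(n) = 5ⁿ - (-1)ⁿ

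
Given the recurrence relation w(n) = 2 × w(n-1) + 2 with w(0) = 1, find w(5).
Computing step by step:
w(0) = 1
w(1) = 2 × 1 + 2 = 4
w(2) = 2 × 4 + 2 = 10
w(3) = 2 × 10 + 2 = 22
w(4) = 2 × 22 + 2 = 46
w(5) = 2 × 46 + 2 = 94

94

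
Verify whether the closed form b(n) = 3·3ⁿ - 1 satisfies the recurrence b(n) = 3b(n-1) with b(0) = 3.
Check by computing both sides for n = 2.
From the recurrence with b(0) = 3:
  b(0) = 3, b(1) = 9, b(2) = 27
  so the recurrence gives b(2) = 27.
From the proposed closed form b(n) = 3·3ⁿ - 1:
  b(2) = 26.
The recurrence gives 27 but the closed form gives 26, so the closed form does not satisfy the recurrence.

No, the closed form is incorrect.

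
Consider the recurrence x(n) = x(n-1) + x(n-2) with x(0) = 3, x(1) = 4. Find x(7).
Computing the sequence terms:
3, 4, 7, 11, 18, 29, 47, 76

76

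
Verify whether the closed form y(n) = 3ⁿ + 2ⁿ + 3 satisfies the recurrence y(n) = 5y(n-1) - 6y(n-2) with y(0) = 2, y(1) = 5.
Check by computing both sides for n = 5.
From the recurrence with y(0) = 2, y(1) = 5:
  y(0) = 2, y(1) = 5, y(2) = 13, y(3) = 35, y(4) = 97, y(5) = 275
  so the recurrence gives y(5) = 275.
From the proposed closed form y(n) = 3ⁿ + 2ⁿ + 3:
  y(5) = 278.
The recurrence gives 275 but the closed form gives 278, so the closed form does not satisfy the recurrence.

No, the closed form is incorrect.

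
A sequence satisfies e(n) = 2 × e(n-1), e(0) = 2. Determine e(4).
Computing step by step:
e(0) = 2
e(1) = 2 × 2 = 4
e(2) = 2 × 4 = 8
e(3) = 2 × 8 = 16
e(4) = 2 × 16 = 32

32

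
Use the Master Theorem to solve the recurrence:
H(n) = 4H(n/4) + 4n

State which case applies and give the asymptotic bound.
Master Theorem template: H(n) = a·H(n/b) + f(n).
Here: a=4, b=4, f(n)=4n
Compute log_b(a) = log_4(4) = 1.
f(n) = 4n = Θ(n). Case 2: H(n) = Θ(n log n).

Case 2: H(n) = Θ(n log n)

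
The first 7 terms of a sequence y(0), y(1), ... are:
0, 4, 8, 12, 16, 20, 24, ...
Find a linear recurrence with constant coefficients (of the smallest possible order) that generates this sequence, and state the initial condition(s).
Look for the lowest-order linear relation among consecutive terms.
Observation: consecutive differences are constant (= 4).
Check at n=2: 1·4 + 4 = 8. ✓

y(n) = y(n-1) + 4, y(0) = 0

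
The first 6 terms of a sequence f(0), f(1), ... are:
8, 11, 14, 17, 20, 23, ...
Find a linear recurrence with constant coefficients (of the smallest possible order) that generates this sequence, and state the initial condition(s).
Look for the lowest-order linear relation among consecutive terms.
Observation: consecutive differences are constant (= 3).
Check at n=2: 1·11 + 3 = 14. ✓

f(n) = f(n-1) + 3, f(0) = 8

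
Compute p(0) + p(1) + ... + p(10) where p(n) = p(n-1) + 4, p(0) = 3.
Computing the sequence terms: 3, 7, 11, 15, 19, 23, 27, 31, 35, 39, 43
Adding these values together:

253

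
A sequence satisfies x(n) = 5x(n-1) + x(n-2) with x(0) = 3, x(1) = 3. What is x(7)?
Computing the sequence terms:
3, 3, 18, 93, 483, 2508, 13023, 67623

67623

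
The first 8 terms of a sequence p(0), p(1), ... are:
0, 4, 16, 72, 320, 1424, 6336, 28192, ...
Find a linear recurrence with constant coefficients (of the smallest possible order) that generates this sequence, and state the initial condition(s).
Look for the lowest-order linear relation among consecutive terms.
Observation: p(n) - 4·p(n-1) - (2)·p(n-2) = 0 holds for the shown terms, and no order-1 relation p(n) = α·p(n-1) + β fits.
Check at n=3: 4·16 + (2)·4 = 72. ✓

p(n) = 4p(n-1) + 2p(n-2), p(0) = 0, p(1) = 4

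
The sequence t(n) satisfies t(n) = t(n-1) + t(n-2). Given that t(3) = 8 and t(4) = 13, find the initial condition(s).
Work backwards using t(k) = t(k+2) - t(k+1):
t(2) = t(4) - t(3) = 13 - 8 = 5
t(1) = t(3) - t(2) = 8 - 5 = 3
t(0) = t(2) - t(1) = 5 - 3 = 2

t(0) = 2, t(1) = 3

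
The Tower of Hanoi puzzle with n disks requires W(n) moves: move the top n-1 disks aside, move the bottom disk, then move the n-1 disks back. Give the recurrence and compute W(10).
Moving n disks = move the top n-1 disks aside (W(n-1) moves) + move the largest disk (1 move) + move the n-1 disks back on top (W(n-1) moves), so W(n) = 2W(n-1) + 1, with W(1) = 1 (a single disk takes one move).
First terms: 1, 3, 7, 15, 31, 63, … — each is one less than a power of 2. Indeed W(n) + 1 = 2(W(n-1) + 1) with W(1) + 1 = 2, so W(n) + 1 = 2ⁿ and W(n) = 2ⁿ - 1.
Hence W(10) = 2^10 - 1 = 1024 - 1 = 1023.

W(n) = 2W(n-1) + 1, W(1) = 1; W(10) = 1023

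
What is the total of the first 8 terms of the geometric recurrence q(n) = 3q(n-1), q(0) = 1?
Computing the sequence terms: 1, 3, 9, 27, 81, 243, 729, 2187
Adding these values together:

3280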